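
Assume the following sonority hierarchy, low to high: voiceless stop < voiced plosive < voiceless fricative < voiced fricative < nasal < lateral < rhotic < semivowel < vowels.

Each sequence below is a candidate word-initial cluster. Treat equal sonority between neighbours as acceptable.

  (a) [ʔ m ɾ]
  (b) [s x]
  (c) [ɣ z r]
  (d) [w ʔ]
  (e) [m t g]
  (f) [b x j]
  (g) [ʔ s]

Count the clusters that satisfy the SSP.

5

(a) [ʔ m ɾ]: profile 1-5-7 — obeys.
(b) [s x]: profile 3-3 — obeys.
(c) [ɣ z r]: profile 4-4-7 — obeys.
(d) [w ʔ]: profile 8-1 — violates.
(e) [m t g]: profile 5-1-2 — violates.
(f) [b x j]: profile 2-3-8 — obeys.
(g) [ʔ s]: profile 1-3 — obeys.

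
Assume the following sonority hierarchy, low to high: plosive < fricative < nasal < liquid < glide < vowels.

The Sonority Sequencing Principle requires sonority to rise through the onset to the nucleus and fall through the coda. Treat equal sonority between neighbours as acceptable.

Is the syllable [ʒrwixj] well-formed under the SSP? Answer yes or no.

Onset: /ʒ/ is a fricative (sonority 2), /r/ is a liquid (sonority 4), /w/ is a glide (sonority 5); then the nucleus /i/ (sonority 6).
Onset profile 2-4-5-6 — rises to the nucleus.
Coda: /x/ is a fricative (sonority 2), /j/ is a glide (sonority 5).
Coda profile 6-2-5 — does not fall throughout.

no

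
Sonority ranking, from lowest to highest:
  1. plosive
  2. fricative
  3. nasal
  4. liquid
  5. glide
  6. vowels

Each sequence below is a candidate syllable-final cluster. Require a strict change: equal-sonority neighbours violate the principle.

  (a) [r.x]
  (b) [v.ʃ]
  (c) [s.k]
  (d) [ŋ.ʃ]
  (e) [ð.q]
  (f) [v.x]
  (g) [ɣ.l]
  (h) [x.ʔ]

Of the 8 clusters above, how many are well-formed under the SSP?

(a) 4-2 → obeys
(b) 2-2 → violates
(c) 2-1 → obeys
(d) 3-2 → obeys
(e) 2-1 → obeys
(f) 2-2 → violates
(g) 2-4 → violates
(h) 2-1 → obeys

5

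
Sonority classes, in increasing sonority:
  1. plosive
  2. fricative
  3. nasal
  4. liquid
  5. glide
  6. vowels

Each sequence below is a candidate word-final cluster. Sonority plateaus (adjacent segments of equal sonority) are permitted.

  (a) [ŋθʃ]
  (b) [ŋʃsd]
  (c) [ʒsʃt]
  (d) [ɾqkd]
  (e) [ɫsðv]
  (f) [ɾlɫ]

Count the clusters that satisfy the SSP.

(a) 3-2-2 → obeys
(b) 3-2-2-1 → obeys
(c) 2-2-2-1 → obeys
(d) 4-1-1-1 → obeys
(e) 4-2-2-2 → obeys
(f) 4-4-4 → obeys

6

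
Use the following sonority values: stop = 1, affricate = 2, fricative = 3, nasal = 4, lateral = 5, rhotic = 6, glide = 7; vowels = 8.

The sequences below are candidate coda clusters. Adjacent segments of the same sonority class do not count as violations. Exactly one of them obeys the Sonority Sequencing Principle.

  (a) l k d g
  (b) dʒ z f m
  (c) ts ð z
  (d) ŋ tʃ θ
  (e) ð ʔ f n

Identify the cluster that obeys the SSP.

(a) l k d g: profile 5-1-1-1 — obeys.
(b) dʒ z f m: profile 2-3-3-4 — violates.
(c) ts ð z: profile 2-3-3 — violates.
(d) ŋ tʃ θ: profile 4-2-3 — violates.
(e) ð ʔ f n: profile 3-1-3-4 — violates.

a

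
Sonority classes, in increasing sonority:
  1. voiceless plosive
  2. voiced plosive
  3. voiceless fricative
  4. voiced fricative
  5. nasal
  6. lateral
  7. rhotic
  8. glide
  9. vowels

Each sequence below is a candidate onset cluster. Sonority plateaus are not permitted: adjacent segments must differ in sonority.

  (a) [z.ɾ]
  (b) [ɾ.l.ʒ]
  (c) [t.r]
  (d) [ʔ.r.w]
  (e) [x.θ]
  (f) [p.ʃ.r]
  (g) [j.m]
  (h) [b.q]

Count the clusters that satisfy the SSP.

4

(a) [z.ɾ]: profile 4-7 — obeys.
(b) [ɾ.l.ʒ]: profile 7-6-4 — violates.
(c) [t.r]: profile 1-7 — obeys.
(d) [ʔ.r.w]: profile 1-7-8 — obeys.
(e) [x.θ]: profile 3-3 — violates.
(f) [p.ʃ.r]: profile 1-3-7 — obeys.
(g) [j.m]: profile 8-5 — violates.
(h) [b.q]: profile 2-1 — violates.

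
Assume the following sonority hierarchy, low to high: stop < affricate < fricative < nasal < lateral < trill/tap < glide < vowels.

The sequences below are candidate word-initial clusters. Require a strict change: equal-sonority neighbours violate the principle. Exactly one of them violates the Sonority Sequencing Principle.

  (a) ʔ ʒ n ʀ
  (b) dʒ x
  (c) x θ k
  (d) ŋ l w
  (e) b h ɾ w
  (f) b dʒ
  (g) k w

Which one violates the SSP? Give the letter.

c

(a) sonority 1-3-4-6: well-formed.
(b) sonority 2-3: well-formed.
(c) sonority 3-3-1: ill-formed.
(d) sonority 4-5-7: well-formed.
(e) sonority 1-3-6-7: well-formed.
(f) sonority 1-2: well-formed.
(g) sonority 1-7: well-formed.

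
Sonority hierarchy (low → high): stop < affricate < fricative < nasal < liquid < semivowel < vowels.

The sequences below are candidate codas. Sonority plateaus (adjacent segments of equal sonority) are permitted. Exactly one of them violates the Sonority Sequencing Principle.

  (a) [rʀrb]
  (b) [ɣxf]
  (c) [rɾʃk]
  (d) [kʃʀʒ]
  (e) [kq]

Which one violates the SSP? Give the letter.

(a) [rʀrb]: profile 5-5-5-1 — obeys.
(b) [ɣxf]: profile 3-3-3 — obeys.
(c) [rɾʃk]: profile 5-5-3-1 — obeys.
(d) [kʃʀʒ]: profile 1-3-5-3 — violates.
(e) [kq]: profile 1-1 — obeys.

d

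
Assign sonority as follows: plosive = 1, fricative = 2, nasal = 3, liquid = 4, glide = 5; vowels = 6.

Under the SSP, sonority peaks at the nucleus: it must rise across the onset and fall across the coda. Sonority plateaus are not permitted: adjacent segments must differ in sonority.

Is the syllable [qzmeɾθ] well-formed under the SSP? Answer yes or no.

Onset: /q/ is a plosive (sonority 1), /z/ is a fricative (sonority 2), /m/ is a nasal (sonority 3); then the nucleus /e/ (sonority 6).
Onset profile 1-2-3-6 — rises to the nucleus.
Coda: /ɾ/ is a liquid (sonority 4), /θ/ is a fricative (sonority 2).
Coda profile 6-4-2 — falls from the nucleus.

yes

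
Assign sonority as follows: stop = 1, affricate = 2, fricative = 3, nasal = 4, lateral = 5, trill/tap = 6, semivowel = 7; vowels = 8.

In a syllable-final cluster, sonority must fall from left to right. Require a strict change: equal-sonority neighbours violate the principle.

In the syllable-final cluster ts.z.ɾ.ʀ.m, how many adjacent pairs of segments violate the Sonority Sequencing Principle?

/ts/ — affricate, sonority 2.
/z/ — fricative, sonority 3.
/ɾ/ — trill/tap, sonority 6.
/ʀ/ — trill/tap, sonority 6.
/m/ — nasal, sonority 4.
/ts/→/z/: 2→3 (does not fall) — violation.
/z/→/ɾ/: 3→6 (does not fall) — violation.
/ɾ/→/ʀ/: 6→6 (plateau) — violation.
/ʀ/→/m/: 6→4 (falls) — ok.

3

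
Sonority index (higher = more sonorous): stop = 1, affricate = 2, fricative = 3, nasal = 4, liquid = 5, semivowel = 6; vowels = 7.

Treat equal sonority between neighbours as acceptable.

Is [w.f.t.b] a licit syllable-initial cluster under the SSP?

no

/w/: semivowel = 6.
/f/: fricative = 3.
/t/: stop = 1.
/b/: stop = 1.
The profile is 6-3-1-1. Between /w/ (6) and /f/ (3) sonority does not rise, so the cluster violates the SSP.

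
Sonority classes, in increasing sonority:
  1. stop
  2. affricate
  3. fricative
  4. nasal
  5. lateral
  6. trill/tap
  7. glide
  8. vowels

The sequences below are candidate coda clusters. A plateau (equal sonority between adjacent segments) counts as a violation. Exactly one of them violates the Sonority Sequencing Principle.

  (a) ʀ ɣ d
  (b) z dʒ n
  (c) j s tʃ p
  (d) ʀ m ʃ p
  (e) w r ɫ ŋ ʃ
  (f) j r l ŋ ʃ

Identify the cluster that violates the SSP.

(a) sonority 6-3-1: well-formed.
(b) sonority 3-2-4: ill-formed.
(c) sonority 7-3-2-1: well-formed.
(d) sonority 6-4-3-1: well-formed.
(e) sonority 7-6-5-4-3: well-formed.
(f) sonority 7-6-5-4-3: well-formed.

b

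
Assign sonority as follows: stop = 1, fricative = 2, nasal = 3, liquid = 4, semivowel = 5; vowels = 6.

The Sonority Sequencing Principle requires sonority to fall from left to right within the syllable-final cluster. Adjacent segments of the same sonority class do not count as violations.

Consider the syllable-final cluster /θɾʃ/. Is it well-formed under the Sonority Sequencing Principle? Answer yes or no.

/θ/ — fricative, sonority 2.
/ɾ/ — liquid, sonority 4.
/ʃ/ — fricative, sonority 2.
The profile is 2-4-2. Between /θ/ (2) and /ɾ/ (4) sonority does not fall, so the cluster violates the SSP.

no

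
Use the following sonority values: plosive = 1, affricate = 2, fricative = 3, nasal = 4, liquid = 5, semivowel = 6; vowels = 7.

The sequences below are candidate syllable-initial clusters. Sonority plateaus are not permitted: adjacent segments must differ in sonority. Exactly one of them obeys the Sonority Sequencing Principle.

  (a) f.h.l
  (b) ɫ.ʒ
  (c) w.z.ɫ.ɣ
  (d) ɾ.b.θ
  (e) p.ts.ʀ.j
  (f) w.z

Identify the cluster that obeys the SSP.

(a) 3-3-5 → violates
(b) 5-3 → violates
(c) 6-3-5-3 → violates
(d) 5-1-3 → violates
(e) 1-2-5-6 → obeys
(f) 6-3 → violates

e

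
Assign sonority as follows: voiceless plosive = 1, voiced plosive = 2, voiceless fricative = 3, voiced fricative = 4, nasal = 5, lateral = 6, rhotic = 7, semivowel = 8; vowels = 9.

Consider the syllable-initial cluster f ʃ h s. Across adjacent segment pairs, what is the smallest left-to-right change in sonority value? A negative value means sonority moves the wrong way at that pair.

0

/f/ is a voiceless fricative (sonority 3).
/ʃ/ is a voiceless fricative (sonority 3).
/h/ is a voiceless fricative (sonority 3).
/s/ is a voiceless fricative (sonority 3).
/f/→/ʃ/: change +0.
/ʃ/→/h/: change +0.
/h/→/s/: change +0.
Minimum = 0.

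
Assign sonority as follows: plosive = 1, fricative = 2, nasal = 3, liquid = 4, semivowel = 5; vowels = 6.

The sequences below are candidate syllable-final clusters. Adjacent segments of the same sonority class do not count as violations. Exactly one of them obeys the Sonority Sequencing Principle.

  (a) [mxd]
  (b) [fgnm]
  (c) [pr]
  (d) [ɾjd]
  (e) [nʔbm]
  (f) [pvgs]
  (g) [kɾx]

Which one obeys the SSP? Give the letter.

a

(a) 3-2-1 → obeys
(b) 2-1-3-3 → violates
(c) 1-4 → violates
(d) 4-5-1 → violates
(e) 3-1-1-3 → violates
(f) 1-2-1-2 → violates
(g) 1-4-2 → violates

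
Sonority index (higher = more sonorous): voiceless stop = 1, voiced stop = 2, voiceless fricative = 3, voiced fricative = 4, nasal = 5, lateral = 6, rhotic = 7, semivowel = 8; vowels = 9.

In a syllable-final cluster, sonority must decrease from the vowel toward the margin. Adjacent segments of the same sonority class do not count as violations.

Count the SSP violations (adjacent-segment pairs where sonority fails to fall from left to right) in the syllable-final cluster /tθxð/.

2

/t/ is a voiceless stop (sonority 1).
/θ/ is a voiceless fricative (sonority 3).
/x/ is a voiceless fricative (sonority 3).
/ð/ is a voiced fricative (sonority 4).
/t/→/θ/: 1→3 (does not fall) — violation.
/θ/→/x/: 3→3 (plateau, allowed) — ok.
/x/→/ð/: 3→4 (does not fall) — violation.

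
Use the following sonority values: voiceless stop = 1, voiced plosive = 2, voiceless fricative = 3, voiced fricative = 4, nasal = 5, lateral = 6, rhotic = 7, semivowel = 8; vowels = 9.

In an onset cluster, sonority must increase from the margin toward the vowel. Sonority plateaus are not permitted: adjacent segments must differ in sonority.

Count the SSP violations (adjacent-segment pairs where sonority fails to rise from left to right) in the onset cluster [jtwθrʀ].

3

/j/ — semivowel, sonority 8.
/t/ — voiceless stop, sonority 1.
/w/ — semivowel, sonority 8.
/θ/ — voiceless fricative, sonority 3.
/r/ — rhotic, sonority 7.
/ʀ/ — rhotic, sonority 7.
/j/→/t/: 8→1 (does not rise) — violation.
/t/→/w/: 1→8 (rises) — ok.
/w/→/θ/: 8→3 (does not rise) — violation.
/θ/→/r/: 3→7 (rises) — ok.
/r/→/ʀ/: 7→7 (plateau) — violation.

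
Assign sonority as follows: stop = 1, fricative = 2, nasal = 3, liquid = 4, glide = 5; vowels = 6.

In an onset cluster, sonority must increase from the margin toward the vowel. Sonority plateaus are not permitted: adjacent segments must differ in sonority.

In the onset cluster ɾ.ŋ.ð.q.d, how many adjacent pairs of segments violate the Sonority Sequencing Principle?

/ɾ/ is a liquid (sonority 4).
/ŋ/ is a nasal (sonority 3).
/ð/ is a fricative (sonority 2).
/q/ is a stop (sonority 1).
/d/ is a stop (sonority 1).
/ɾ/→/ŋ/: 4→3 (does not rise) — violation.
/ŋ/→/ð/: 3→2 (does not rise) — violation.
/ð/→/q/: 2→1 (does not rise) — violation.
/q/→/d/: 1→1 (plateau) — violation.

4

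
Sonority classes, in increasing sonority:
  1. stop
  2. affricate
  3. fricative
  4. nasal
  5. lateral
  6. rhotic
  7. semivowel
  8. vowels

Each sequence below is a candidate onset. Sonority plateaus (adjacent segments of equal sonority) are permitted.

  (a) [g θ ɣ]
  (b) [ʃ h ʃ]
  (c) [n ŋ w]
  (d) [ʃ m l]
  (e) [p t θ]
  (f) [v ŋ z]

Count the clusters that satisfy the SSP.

(a) sonority 1-3-3: well-formed.
(b) sonority 3-3-3: well-formed.
(c) sonority 4-4-7: well-formed.
(d) sonority 3-4-5: well-formed.
(e) sonority 1-1-3: well-formed.
(f) sonority 3-4-3: ill-formed.

5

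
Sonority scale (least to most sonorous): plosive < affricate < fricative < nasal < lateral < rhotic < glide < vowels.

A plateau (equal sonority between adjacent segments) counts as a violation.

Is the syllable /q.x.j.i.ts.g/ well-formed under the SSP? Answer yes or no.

yes

Onset: /q/ is a plosive (sonority 1), /x/ is a fricative (sonority 3), /j/ is a glide (sonority 7); then the nucleus /i/ (sonority 8).
Onset profile 1-3-7-8 — rises to the nucleus.
Coda: /ts/ is an affricate (sonority 2), /g/ is a plosive (sonority 1).
Coda profile 8-2-1 — falls from the nucleus.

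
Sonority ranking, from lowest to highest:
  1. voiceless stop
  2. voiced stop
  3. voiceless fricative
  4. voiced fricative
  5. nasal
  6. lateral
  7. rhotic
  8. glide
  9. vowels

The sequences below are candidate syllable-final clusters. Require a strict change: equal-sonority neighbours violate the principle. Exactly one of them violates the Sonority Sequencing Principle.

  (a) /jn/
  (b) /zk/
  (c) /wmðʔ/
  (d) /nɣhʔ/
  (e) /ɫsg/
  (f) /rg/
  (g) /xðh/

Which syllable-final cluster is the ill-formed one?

g

(a) /jn/: profile 8-5 — obeys.
(b) /zk/: profile 4-1 — obeys.
(c) /wmðʔ/: profile 8-5-4-1 — obeys.
(d) /nɣhʔ/: profile 5-4-3-1 — obeys.
(e) /ɫsg/: profile 6-3-2 — obeys.
(f) /rg/: profile 7-2 — obeys.
(g) /xðh/: profile 3-4-3 — violates.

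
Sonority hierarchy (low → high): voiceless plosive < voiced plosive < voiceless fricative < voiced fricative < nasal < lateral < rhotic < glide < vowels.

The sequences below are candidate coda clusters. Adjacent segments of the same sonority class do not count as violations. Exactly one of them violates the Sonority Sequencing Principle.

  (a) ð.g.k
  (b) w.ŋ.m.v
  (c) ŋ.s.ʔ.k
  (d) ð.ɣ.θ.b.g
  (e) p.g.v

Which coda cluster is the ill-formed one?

(a) sonority 4-2-1: well-formed.
(b) sonority 8-5-5-4: well-formed.
(c) sonority 5-3-1-1: well-formed.
(d) sonority 4-4-3-2-2: well-formed.
(e) sonority 1-2-4: ill-formed.

e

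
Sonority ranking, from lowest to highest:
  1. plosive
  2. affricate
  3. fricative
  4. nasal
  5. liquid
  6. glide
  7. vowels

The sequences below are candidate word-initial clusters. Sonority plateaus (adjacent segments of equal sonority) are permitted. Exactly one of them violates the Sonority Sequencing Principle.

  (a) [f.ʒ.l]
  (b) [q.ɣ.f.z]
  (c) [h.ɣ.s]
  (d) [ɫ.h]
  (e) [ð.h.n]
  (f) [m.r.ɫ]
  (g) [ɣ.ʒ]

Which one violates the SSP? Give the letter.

(a) 3-3-5 → obeys
(b) 1-3-3-3 → obeys
(c) 3-3-3 → obeys
(d) 5-3 → violates
(e) 3-3-4 → obeys
(f) 4-5-5 → obeys
(g) 3-3 → obeys

d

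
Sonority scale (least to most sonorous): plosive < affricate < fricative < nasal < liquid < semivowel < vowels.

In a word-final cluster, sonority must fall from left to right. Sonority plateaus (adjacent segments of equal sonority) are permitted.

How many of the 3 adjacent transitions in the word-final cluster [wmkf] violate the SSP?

/w/ — semivowel, sonority 6.
/m/ — nasal, sonority 4.
/k/ — plosive, sonority 1.
/f/ — fricative, sonority 3.
/w/→/m/: 6→4 (falls) — ok.
/m/→/k/: 4→1 (falls) — ok.
/k/→/f/: 1→3 (does not fall) — violation.

1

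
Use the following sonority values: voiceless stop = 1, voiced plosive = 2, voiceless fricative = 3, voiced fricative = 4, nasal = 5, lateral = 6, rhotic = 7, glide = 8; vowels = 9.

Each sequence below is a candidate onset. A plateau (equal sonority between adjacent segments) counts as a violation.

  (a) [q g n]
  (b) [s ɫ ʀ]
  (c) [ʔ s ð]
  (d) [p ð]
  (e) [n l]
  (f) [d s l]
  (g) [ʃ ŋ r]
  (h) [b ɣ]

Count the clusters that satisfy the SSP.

8

(a) 1-2-5 → obeys
(b) 3-6-7 → obeys
(c) 1-3-4 → obeys
(d) 1-4 → obeys
(e) 5-6 → obeys
(f) 2-3-6 → obeys
(g) 3-5-7 → obeys
(h) 2-4 → obeys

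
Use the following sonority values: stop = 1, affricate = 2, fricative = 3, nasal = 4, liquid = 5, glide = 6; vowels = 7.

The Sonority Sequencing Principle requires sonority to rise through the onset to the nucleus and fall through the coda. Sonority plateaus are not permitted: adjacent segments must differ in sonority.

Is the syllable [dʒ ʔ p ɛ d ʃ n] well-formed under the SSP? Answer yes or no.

Onset: /dʒ/ is an affricate (sonority 2), /ʔ/ is a stop (sonority 1), /p/ is a stop (sonority 1); then the nucleus /ɛ/ (sonority 7).
Onset profile 2-1-1-7 — does not strictly rise throughout.
Coda: /d/ is a stop (sonority 1), /ʃ/ is a fricative (sonority 3), /n/ is a nasal (sonority 4).
Coda profile 7-1-3-4 — does not strictly fall throughout.

no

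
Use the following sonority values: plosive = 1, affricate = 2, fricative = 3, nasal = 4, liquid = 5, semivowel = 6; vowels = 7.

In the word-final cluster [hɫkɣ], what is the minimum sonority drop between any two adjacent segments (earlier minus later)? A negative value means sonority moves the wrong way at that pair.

/h/ — fricative, sonority 3.
/ɫ/ — liquid, sonority 5.
/k/ — plosive, sonority 1.
/ɣ/ — fricative, sonority 3.
/h/→/ɫ/: change -2.
/ɫ/→/k/: change +4.
/k/→/ɣ/: change -2.
Minimum = -2.

-2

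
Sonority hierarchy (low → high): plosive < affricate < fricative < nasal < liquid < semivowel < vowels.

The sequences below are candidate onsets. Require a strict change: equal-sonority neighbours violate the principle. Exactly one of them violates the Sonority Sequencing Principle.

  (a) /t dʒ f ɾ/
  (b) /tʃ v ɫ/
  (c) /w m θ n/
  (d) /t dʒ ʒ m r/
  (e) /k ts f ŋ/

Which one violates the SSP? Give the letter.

c

(a) sonority 1-2-3-5: well-formed.
(b) sonority 2-3-5: well-formed.
(c) sonority 6-4-3-4: ill-formed.
(d) sonority 1-2-3-4-5: well-formed.
(e) sonority 1-2-3-4: well-formed.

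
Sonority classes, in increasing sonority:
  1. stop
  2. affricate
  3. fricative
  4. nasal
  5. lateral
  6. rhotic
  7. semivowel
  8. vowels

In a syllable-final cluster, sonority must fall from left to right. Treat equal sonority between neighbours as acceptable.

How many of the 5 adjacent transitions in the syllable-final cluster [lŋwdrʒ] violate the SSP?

/l/ — lateral, sonority 5.
/ŋ/ — nasal, sonority 4.
/w/ — semivowel, sonority 7.
/d/ — stop, sonority 1.
/r/ — rhotic, sonority 6.
/ʒ/ — fricative, sonority 3.
/l/→/ŋ/: 5→4 (falls) — ok.
/ŋ/→/w/: 4→7 (does not fall) — violation.
/w/→/d/: 7→1 (falls) — ok.
/d/→/r/: 1→6 (does not fall) — violation.
/r/→/ʒ/: 6→3 (falls) — ok.

2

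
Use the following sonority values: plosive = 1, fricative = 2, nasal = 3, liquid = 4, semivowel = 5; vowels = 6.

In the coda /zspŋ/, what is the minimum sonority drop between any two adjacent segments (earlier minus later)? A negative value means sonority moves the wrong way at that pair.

-2

/z/: fricative = 2.
/s/: fricative = 2.
/p/: plosive = 1.
/ŋ/: nasal = 3.
/z/→/s/: change +0.
/s/→/p/: change +1.
/p/→/ŋ/: change -2.
Minimum = -2.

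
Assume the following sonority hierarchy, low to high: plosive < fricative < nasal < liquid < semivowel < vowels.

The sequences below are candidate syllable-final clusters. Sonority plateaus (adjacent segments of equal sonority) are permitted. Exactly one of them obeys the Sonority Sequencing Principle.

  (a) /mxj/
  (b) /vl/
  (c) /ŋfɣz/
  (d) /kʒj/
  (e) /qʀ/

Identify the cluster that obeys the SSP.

(a) /mxj/: profile 3-2-5 — violates.
(b) /vl/: profile 2-4 — violates.
(c) /ŋfɣz/: profile 3-2-2-2 — obeys.
(d) /kʒj/: profile 1-2-5 — violates.
(e) /qʀ/: profile 1-4 — violates.

c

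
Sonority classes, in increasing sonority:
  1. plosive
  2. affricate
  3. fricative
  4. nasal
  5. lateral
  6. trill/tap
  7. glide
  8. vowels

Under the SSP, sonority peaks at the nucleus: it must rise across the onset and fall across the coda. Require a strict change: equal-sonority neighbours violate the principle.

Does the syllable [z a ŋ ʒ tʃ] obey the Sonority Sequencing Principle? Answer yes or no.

yes

Onset: /z/ is a fricative (sonority 3); then the nucleus /a/ (sonority 8).
Onset profile 3-8 — rises to the nucleus.
Coda: /ŋ/ is a nasal (sonority 4), /ʒ/ is a fricative (sonority 3), /tʃ/ is an affricate (sonority 2).
Coda profile 8-4-3-2 — falls from the nucleus.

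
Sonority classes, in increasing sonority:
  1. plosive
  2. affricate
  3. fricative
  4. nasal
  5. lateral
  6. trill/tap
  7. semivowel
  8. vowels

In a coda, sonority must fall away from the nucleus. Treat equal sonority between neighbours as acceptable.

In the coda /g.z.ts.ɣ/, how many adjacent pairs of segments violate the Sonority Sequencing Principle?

2

/g/ is a plosive (sonority 1).
/z/ is a fricative (sonority 3).
/ts/ is an affricate (sonority 2).
/ɣ/ is a fricative (sonority 3).
/g/→/z/: 1→3 (does not fall) — violation.
/z/→/ts/: 3→2 (falls) — ok.
/ts/→/ɣ/: 2→3 (does not fall) — violation.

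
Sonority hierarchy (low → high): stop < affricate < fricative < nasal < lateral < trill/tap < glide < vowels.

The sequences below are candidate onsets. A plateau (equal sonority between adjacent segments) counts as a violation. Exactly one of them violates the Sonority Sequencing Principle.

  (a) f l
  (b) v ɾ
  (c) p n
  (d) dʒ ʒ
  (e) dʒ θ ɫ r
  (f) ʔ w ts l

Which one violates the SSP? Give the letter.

f

(a) 3-5 → obeys
(b) 3-6 → obeys
(c) 1-4 → obeys
(d) 2-3 → obeys
(e) 2-3-5-6 → obeys
(f) 1-7-2-5 → violates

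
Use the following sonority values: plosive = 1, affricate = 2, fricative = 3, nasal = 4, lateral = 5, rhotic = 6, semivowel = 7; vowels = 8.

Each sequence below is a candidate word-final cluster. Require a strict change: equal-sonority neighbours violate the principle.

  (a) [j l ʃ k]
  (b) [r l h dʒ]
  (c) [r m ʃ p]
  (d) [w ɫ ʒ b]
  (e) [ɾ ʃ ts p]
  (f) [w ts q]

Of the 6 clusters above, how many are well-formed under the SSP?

6

(a) 7-5-3-1 → obeys
(b) 6-5-3-2 → obeys
(c) 6-4-3-1 → obeys
(d) 7-5-3-1 → obeys
(e) 6-3-2-1 → obeys
(f) 7-2-1 → obeys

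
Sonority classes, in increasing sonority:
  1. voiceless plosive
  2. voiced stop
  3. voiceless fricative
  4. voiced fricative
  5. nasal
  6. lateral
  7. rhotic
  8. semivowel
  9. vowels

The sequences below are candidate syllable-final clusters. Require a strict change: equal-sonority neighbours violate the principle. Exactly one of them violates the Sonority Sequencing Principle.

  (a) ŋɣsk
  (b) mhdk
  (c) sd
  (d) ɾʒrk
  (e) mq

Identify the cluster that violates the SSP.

(a) sonority 5-4-3-1: well-formed.
(b) sonority 5-3-2-1: well-formed.
(c) sonority 3-2: well-formed.
(d) sonority 7-4-7-1: ill-formed.
(e) sonority 5-1: well-formed.

d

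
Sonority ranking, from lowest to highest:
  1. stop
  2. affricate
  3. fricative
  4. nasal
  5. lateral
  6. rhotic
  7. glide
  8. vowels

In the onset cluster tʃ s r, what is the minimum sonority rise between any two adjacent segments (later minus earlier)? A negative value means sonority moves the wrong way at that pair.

1

/tʃ/ — affricate, sonority 2.
/s/ — fricative, sonority 3.
/r/ — rhotic, sonority 6.
/tʃ/→/s/: change +1.
/s/→/r/: change +3.
Minimum = 1.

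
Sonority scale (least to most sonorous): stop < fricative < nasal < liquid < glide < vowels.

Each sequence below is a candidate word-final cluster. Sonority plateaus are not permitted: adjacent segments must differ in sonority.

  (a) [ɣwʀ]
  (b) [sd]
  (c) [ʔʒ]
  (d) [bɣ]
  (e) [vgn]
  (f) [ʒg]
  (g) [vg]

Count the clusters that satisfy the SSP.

(a) 2-5-4 → violates
(b) 2-1 → obeys
(c) 1-2 → violates
(d) 1-2 → violates
(e) 2-1-3 → violates
(f) 2-1 → obeys
(g) 2-1 → obeys

3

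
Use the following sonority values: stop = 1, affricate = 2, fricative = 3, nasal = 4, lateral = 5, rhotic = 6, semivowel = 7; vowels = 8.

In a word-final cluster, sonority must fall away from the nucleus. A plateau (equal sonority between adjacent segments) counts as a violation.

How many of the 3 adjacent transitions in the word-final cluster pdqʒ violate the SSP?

/p/ — stop, sonority 1.
/d/ — stop, sonority 1.
/q/ — stop, sonority 1.
/ʒ/ — fricative, sonority 3.
/p/→/d/: 1→1 (plateau) — violation.
/d/→/q/: 1→1 (plateau) — violation.
/q/→/ʒ/: 1→3 (does not fall) — violation.

3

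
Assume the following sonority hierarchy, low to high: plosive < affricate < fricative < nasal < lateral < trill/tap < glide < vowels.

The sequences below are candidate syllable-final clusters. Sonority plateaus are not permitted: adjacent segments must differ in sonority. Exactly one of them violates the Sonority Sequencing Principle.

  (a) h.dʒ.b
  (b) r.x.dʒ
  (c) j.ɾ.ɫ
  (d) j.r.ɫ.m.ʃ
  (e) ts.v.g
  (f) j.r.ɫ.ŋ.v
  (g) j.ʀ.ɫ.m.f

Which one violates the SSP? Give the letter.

e

(a) sonority 3-2-1: well-formed.
(b) sonority 6-3-2: well-formed.
(c) sonority 7-6-5: well-formed.
(d) sonority 7-6-5-4-3: well-formed.
(e) sonority 2-3-1: ill-formed.
(f) sonority 7-6-5-4-3: well-formed.
(g) sonority 7-6-5-4-3: well-formed.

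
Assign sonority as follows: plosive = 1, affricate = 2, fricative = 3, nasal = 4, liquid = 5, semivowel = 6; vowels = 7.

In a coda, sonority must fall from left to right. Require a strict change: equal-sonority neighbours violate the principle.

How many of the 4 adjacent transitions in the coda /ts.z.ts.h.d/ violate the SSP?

/ts/: affricate = 2.
/z/: fricative = 3.
/ts/: affricate = 2.
/h/: fricative = 3.
/d/: plosive = 1.
/ts/→/z/: 2→3 (does not fall) — violation.
/z/→/ts/: 3→2 (falls) — ok.
/ts/→/h/: 2→3 (does not fall) — violation.
/h/→/d/: 3→1 (falls) — ok.

2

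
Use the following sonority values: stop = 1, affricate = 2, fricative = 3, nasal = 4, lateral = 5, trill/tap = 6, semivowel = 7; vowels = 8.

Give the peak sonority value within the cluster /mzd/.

/m/ — nasal, sonority 4.
/z/ — fricative, sonority 3.
/d/ — stop, sonority 1.
The maximum is 4.

4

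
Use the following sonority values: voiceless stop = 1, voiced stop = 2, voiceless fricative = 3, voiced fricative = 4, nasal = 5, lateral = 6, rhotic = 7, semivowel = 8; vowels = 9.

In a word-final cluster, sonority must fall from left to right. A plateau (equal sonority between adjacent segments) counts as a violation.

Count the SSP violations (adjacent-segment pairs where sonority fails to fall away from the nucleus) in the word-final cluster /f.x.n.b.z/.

/f/ — voiceless fricative, sonority 3.
/x/ — voiceless fricative, sonority 3.
/n/ — nasal, sonority 5.
/b/ — voiced stop, sonority 2.
/z/ — voiced fricative, sonority 4.
/f/→/x/: 3→3 (plateau) — violation.
/x/→/n/: 3→5 (does not fall) — violation.
/n/→/b/: 5→2 (falls) — ok.
/b/→/z/: 2→4 (does not fall) — violation.

3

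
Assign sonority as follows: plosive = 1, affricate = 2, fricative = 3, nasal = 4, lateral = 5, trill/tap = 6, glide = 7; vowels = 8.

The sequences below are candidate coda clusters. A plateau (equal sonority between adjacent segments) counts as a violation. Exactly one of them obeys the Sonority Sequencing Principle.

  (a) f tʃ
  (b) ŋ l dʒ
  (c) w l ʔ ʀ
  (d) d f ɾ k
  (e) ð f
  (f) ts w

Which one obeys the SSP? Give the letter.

a

(a) sonority 3-2: well-formed.
(b) sonority 4-5-2: ill-formed.
(c) sonority 7-5-1-6: ill-formed.
(d) sonority 1-3-6-1: ill-formed.
(e) sonority 3-3: ill-formed.
(f) sonority 2-7: ill-formed.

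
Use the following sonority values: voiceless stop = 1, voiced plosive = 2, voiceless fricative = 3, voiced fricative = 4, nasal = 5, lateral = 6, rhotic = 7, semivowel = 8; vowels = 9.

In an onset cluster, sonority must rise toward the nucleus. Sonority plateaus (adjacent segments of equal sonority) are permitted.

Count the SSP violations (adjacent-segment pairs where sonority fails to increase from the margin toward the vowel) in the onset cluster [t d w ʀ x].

/t/: voiceless stop = 1.
/d/: voiced plosive = 2.
/w/: semivowel = 8.
/ʀ/: rhotic = 7.
/x/: voiceless fricative = 3.
/t/→/d/: 1→2 (rises) — ok.
/d/→/w/: 2→8 (rises) — ok.
/w/→/ʀ/: 8→7 (does not rise) — violation.
/ʀ/→/x/: 7→3 (does not rise) — violation.

2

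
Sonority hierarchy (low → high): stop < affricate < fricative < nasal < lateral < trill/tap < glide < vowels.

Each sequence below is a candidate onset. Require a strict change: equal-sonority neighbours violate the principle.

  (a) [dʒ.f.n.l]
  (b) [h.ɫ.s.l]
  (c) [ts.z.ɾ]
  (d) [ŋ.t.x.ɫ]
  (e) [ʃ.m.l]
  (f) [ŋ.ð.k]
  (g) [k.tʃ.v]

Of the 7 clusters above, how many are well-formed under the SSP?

4

(a) 2-3-4-5 → obeys
(b) 3-5-3-5 → violates
(c) 2-3-6 → obeys
(d) 4-1-3-5 → violates
(e) 3-4-5 → obeys
(f) 4-3-1 → violates
(g) 1-2-3 → obeys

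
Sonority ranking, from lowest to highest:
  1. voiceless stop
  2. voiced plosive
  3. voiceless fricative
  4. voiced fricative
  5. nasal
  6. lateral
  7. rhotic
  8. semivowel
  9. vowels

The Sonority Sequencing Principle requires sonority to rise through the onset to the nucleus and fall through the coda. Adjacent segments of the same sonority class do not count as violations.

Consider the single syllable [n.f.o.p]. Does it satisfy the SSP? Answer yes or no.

no

Onset: /n/ is a nasal (sonority 5), /f/ is a voiceless fricative (sonority 3); then the nucleus /o/ (sonority 9).
Onset profile 5-3-9 — does not rise throughout.
Coda: /p/ is a voiceless stop (sonority 1).
Coda profile 9-1 — falls from the nucleus.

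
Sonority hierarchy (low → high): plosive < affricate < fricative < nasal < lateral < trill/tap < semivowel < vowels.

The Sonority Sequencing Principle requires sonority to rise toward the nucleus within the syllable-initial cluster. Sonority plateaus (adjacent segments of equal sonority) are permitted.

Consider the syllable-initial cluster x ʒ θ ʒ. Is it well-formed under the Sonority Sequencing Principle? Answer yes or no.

yes

/x/ — fricative, sonority 3.
/ʒ/ — fricative, sonority 3.
/θ/ — fricative, sonority 3.
/ʒ/ — fricative, sonority 3.
The profile 3-3-3-3 is non-decreasing (plateaus allowed), so the syllable-initial cluster satisfies the SSP.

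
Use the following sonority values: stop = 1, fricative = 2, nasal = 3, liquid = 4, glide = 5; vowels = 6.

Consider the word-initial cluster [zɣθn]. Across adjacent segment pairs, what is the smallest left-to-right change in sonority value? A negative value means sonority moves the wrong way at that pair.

/z/ — fricative, sonority 2.
/ɣ/ — fricative, sonority 2.
/θ/ — fricative, sonority 2.
/n/ — nasal, sonority 3.
/z/→/ɣ/: change +0.
/ɣ/→/θ/: change +0.
/θ/→/n/: change +1.
Minimum = 0.

0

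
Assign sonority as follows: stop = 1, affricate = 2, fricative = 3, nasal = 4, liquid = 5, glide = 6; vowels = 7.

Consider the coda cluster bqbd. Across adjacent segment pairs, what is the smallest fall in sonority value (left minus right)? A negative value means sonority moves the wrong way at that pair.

0

/b/: stop = 1.
/q/: stop = 1.
/b/: stop = 1.
/d/: stop = 1.
/b/→/q/: change +0.
/q/→/b/: change +0.
/b/→/d/: change +0.
Minimum = 0.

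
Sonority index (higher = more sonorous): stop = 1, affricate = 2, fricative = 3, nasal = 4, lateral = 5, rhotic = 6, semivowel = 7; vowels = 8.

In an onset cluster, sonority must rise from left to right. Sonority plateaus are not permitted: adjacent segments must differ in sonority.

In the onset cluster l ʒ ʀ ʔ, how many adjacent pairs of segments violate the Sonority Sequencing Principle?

/l/: lateral = 5.
/ʒ/: fricative = 3.
/ʀ/: rhotic = 6.
/ʔ/: stop = 1.
/l/→/ʒ/: 5→3 (does not rise) — violation.
/ʒ/→/ʀ/: 3→6 (rises) — ok.
/ʀ/→/ʔ/: 6→1 (does not rise) — violation.

2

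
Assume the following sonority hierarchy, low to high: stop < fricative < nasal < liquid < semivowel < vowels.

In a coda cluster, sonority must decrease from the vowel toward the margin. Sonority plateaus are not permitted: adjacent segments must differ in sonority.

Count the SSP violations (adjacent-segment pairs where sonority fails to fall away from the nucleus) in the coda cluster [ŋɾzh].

2

/ŋ/ — nasal, sonority 3.
/ɾ/ — liquid, sonority 4.
/z/ — fricative, sonority 2.
/h/ — fricative, sonority 2.
/ŋ/→/ɾ/: 3→4 (does not fall) — violation.
/ɾ/→/z/: 4→2 (falls) — ok.
/z/→/h/: 2→2 (plateau) — violation.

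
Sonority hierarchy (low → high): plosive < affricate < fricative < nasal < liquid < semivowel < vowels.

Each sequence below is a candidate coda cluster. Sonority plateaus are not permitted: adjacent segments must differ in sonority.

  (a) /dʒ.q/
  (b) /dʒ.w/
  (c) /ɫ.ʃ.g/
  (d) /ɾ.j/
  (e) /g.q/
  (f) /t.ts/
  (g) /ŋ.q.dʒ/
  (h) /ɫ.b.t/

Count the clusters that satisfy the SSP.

(a) sonority 2-1: well-formed.
(b) sonority 2-6: ill-formed.
(c) sonority 5-3-1: well-formed.
(d) sonority 5-6: ill-formed.
(e) sonority 1-1: ill-formed.
(f) sonority 1-2: ill-formed.
(g) sonority 4-1-2: ill-formed.
(h) sonority 5-1-1: ill-formed.

2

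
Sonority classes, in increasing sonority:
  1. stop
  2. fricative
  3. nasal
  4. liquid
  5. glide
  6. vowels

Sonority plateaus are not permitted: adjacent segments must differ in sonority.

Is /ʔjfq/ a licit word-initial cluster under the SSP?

/ʔ/: stop = 1.
/j/: glide = 5.
/f/: fricative = 2.
/q/: stop = 1.
The profile is 1-5-2-1. Between /j/ (5) and /f/ (2) sonority does not rise, so the cluster violates the SSP.

no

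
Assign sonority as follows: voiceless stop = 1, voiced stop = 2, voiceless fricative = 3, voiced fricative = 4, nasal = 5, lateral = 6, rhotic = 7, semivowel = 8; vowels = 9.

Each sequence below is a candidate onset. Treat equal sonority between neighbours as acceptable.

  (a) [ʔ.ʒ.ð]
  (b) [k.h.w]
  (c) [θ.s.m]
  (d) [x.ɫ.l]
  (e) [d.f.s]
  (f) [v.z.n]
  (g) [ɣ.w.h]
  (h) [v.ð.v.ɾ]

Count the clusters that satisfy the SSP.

7

(a) 1-4-4 → obeys
(b) 1-3-8 → obeys
(c) 3-3-5 → obeys
(d) 3-6-6 → obeys
(e) 2-3-3 → obeys
(f) 4-4-5 → obeys
(g) 4-8-3 → violates
(h) 4-4-4-7 → obeys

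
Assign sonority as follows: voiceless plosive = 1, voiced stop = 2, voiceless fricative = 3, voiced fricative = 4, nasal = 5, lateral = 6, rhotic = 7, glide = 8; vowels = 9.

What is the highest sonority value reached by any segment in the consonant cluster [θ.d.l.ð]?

6

/θ/: voiceless fricative = 3.
/d/: voiced stop = 2.
/l/: lateral = 6.
/ð/: voiced fricative = 4.
The maximum is 6.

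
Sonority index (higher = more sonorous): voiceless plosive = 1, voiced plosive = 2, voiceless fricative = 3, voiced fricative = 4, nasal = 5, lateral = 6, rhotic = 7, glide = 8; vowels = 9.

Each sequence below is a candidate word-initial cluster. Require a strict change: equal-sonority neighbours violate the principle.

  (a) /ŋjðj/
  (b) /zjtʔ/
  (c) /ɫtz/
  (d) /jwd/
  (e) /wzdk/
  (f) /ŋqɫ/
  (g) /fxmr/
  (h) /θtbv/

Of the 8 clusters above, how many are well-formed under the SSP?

(a) sonority 5-8-4-8: ill-formed.
(b) sonority 4-8-1-1: ill-formed.
(c) sonority 6-1-4: ill-formed.
(d) sonority 8-8-2: ill-formed.
(e) sonority 8-4-2-1: ill-formed.
(f) sonority 5-1-6: ill-formed.
(g) sonority 3-3-5-7: ill-formed.
(h) sonority 3-1-2-4: ill-formed.

0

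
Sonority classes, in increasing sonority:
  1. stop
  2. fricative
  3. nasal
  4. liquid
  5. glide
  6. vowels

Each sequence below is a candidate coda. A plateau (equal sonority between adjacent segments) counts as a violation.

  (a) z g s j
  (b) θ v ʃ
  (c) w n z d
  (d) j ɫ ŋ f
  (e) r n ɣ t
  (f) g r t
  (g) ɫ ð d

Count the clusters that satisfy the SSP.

(a) 2-1-2-5 → violates
(b) 2-2-2 → violates
(c) 5-3-2-1 → obeys
(d) 5-4-3-2 → obeys
(e) 4-3-2-1 → obeys
(f) 1-4-1 → violates
(g) 4-2-1 → obeys

4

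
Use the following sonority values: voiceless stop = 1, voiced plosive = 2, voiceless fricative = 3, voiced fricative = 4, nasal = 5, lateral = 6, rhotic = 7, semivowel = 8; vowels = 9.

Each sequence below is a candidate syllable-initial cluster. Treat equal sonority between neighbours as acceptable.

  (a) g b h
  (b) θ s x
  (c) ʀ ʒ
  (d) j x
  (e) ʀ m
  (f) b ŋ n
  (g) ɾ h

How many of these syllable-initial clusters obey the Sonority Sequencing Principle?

3

(a) 2-2-3 → obeys
(b) 3-3-3 → obeys
(c) 7-4 → violates
(d) 8-3 → violates
(e) 7-5 → violates
(f) 2-5-5 → obeys
(g) 7-3 → violates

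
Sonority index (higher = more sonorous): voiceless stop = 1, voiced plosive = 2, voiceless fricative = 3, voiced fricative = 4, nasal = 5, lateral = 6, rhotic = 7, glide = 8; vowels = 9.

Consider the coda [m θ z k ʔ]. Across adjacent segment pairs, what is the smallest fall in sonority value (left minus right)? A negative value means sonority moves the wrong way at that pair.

/m/ — nasal, sonority 5.
/θ/ — voiceless fricative, sonority 3.
/z/ — voiced fricative, sonority 4.
/k/ — voiceless stop, sonority 1.
/ʔ/ — voiceless stop, sonority 1.
/m/→/θ/: change +2.
/θ/→/z/: change -1.
/z/→/k/: change +3.
/k/→/ʔ/: change +0.
Minimum = -1.

-1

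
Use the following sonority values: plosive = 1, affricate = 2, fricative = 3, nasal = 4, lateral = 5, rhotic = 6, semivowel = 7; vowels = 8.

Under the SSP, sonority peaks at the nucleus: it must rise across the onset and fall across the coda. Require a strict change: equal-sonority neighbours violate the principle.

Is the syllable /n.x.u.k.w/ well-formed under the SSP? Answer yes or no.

Onset: /n/ is a nasal (sonority 4), /x/ is a fricative (sonority 3); then the nucleus /u/ (sonority 8).
Onset profile 4-3-8 — does not strictly rise throughout.
Coda: /k/ is a plosive (sonority 1), /w/ is a semivowel (sonority 7).
Coda profile 8-1-7 — does not strictly fall throughout.

no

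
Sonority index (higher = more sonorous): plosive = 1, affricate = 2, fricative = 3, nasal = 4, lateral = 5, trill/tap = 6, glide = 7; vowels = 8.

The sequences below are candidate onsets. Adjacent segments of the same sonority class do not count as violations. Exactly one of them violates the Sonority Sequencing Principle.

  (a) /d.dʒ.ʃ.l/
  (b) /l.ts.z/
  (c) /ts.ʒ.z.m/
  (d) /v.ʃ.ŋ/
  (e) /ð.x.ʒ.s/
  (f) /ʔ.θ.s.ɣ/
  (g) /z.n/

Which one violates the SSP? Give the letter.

b

(a) /d.dʒ.ʃ.l/: profile 1-2-3-5 — obeys.
(b) /l.ts.z/: profile 5-2-3 — violates.
(c) /ts.ʒ.z.m/: profile 2-3-3-4 — obeys.
(d) /v.ʃ.ŋ/: profile 3-3-4 — obeys.
(e) /ð.x.ʒ.s/: profile 3-3-3-3 — obeys.
(f) /ʔ.θ.s.ɣ/: profile 1-3-3-3 — obeys.
(g) /z.n/: profile 3-4 — obeys.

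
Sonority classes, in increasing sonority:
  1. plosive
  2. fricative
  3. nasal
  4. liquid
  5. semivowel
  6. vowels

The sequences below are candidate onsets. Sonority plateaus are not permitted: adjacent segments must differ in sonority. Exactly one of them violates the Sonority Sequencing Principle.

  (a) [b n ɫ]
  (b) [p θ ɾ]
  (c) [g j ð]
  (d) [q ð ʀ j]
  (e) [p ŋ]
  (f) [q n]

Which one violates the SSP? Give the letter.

c

(a) 1-3-4 → obeys
(b) 1-2-4 → obeys
(c) 1-5-2 → violates
(d) 1-2-4-5 → obeys
(e) 1-3 → obeys
(f) 1-3 → obeys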